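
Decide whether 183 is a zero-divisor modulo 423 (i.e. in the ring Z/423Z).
YES

gcd(183, 423) = 3 > 1, so 183 is not a unit in Z/423Z. In Z/nZ every nonzero non-unit is a zero-divisor: explicitly, take b = 423/gcd = 141 ≠ 0 (mod 423); then 183·141 = 25803 = 61·423, i.e. 183·141 ≡ 0 (mod 423). So 183 is a zero-divisor.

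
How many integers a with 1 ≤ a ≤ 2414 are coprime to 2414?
1120

The number of a ∈ {1, ..., 2414} with gcd(a, 2414) = 1 is by definition Euler's totient φ(2414). φ is multiplicative, with φ(p^e) = p^e − p^(e−1). Factorise 2414 = 2 · 17 · 71. Then
  φ(2414) = (2 − 1) · (17 − 1) · (71 − 1) = 1 · 16 · 70 = 1120.
So there are 1120 such integers.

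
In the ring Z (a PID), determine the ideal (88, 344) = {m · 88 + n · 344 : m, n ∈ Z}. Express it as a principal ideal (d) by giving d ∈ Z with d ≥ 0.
(88, 344) = (8); d = 8

In the PID Z, (a, b) is generated by gcd(a, b). Compute gcd(344, 88) with the extended Euclidean algorithm, tracking rows (r, s, t) with s·344 + t·88 = r:
  row A: (344, 1, 0)   [1·344 + 0·88 = 344]
  row B: (88, 0, 1)   [0·344 + 1·88 = 88]
  344 = 3·88 + 80   → row C = row A − 3·row B = (80, 1, −3)   [check: 1·344 − 3·88 = 80]
  88 = 1·80 + 8   → row D = row B − 1·row C = (8, −1, 4)   [check: −1·344 + 4·88 = 8]
  80 = 10·8 + 0   → remainder 0, stop. gcd = 8 (last nonzero row D).
So gcd(88, 344) = 8, with Bézout identity −1·344 + 4·88 = 8. Containment (⊇): the Bézout identity exhibits 8 as an element of (88, 344), giving (8) ⊆ (88, 344). Containment (⊆): since 8 | 88 and 8 | 344 (88 = 8·11, 344 = 8·43), every Z-linear combination of 88 and 344 is divisible by 8, so (88, 344) ⊆ (8). Therefore (88, 344) = (8), d = 8.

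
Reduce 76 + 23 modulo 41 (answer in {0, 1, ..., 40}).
17

Reduce the summands first: 76 ≡ 35 (mod 41), so 76 + 23 ≡ 35 + 23 (mod 41). 35 + 23 = 58; 58 = 1·41 + 17, so (76 + 23) mod 41 = 17.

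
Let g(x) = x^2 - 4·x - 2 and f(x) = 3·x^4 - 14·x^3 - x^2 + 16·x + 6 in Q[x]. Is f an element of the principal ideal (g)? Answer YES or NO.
YES

In Q[x] the ideal (g) consists of all multiples of g, so f ∈ (g) iff g | f, i.e. iff the remainder of f on division by g is 0. Divide f by g (g is monic, so eliminate the leading term of the running remainder at each step):
  leading term 3·x^4: subtract (3·x^2)·g(x) = 3·x^4 - 12·x^3 - 6·x^2, leaving -2·x^3 + 5·x^2 + 16·x + 6
  leading term -2·x^3: subtract (-2·x)·g(x) = -2·x^3 + 8·x^2 + 4·x, leaving -3·x^2 + 12·x + 6
  leading term -3·x^2: subtract (-3)·g(x) = -3·x^2 + 12·x + 6, leaving 0
The remainder is 0, so f(x) = g(x) · h(x) with h(x) = 3·x^2 - 2·x - 3. Hence g | f, i.e. f ∈ (g).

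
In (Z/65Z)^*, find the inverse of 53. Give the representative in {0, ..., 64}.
Apply the extended Euclidean algorithm to (65, 53), tracking rows (r, s, t) with s·65 + t·53 = r. Each division r_prev = q·r_cur + r_new produces the new row as (previous row) − q·(current row):
  row A: (65, 1, 0)   [1·65 + 0·53 = 65]
  row B: (53, 0, 1)   [0·65 + 1·53 = 53]
  65 = 1·53 + 12   → row C = row A − 1·row B = (12, 1, −1)   [check: 1·65 − 1·53 = 12]
  53 = 4·12 + 5   → row D = row B − 4·row C = (5, −4, 5)   [check: −4·65 + 5·53 = 5]
  12 = 2·5 + 2   → row E = row C − 2·row D = (2, 9, −11)   [check: 9·65 − 11·53 = 2]
  5 = 2·2 + 1   → row F = row D − 2·row E = (1, −22, 27)   [check: −22·65 + 27·53 = 1]
  2 = 2·1 + 0   → remainder 0, stop. gcd = 1 (last nonzero row F).
The gcd is 1, so 53 is invertible mod 65. The last nonzero row gives −22·65 + 27·53 = 1, so t = 27. So 53^(−1) ≡ 27 (mod 65). Verify: 53 · 27 = 1431 ≡ 1 (mod 65). ✓

Final answer: 53^(−1) ≡ 27 (mod 65)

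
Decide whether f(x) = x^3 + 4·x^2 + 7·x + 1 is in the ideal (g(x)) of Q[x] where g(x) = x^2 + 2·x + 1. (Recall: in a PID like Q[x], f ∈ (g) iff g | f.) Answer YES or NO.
NO

In Q[x] the ideal (g) consists of all multiples of g, so f ∈ (g) iff g | f, i.e. iff the remainder of f on division by g is 0. Divide f by g (g is monic, so eliminate the leading term of the running remainder at each step):
  leading term x^3: subtract (x)·g(x) = x^3 + 2·x^2 + x, leaving 2·x^2 + 6·x + 1
  leading term 2·x^2: subtract (2)·g(x) = 2·x^2 + 4·x + 2, leaving 2·x - 1
The remainder r(x) = 2·x - 1 ≠ 0 (and deg r < deg g), so g ∤ f, i.e. f ∉ (g).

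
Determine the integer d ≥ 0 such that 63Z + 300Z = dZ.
In the PID Z, (a, b) is generated by gcd(a, b). Compute gcd(300, 63) with the extended Euclidean algorithm, tracking rows (r, s, t) with s·300 + t·63 = r:
  row A: (300, 1, 0)   [1·300 + 0·63 = 300]
  row B: (63, 0, 1)   [0·300 + 1·63 = 63]
  300 = 4·63 + 48   → row C = row A − 4·row B = (48, 1, −4)   [check: 1·300 − 4·63 = 48]
  63 = 1·48 + 15   → row D = row B − 1·row C = (15, −1, 5)   [check: −1·300 + 5·63 = 15]
  48 = 3·15 + 3   → row E = row C − 3·row D = (3, 4, −19)   [check: 4·300 − 19·63 = 3]
  15 = 5·3 + 0   → remainder 0, stop. gcd = 3 (last nonzero row E).
So gcd(63, 300) = 3, with Bézout identity 4·300 − 19·63 = 3. Containment (⊇): the Bézout identity exhibits 3 as an element of (63, 300), giving (3) ⊆ (63, 300). Containment (⊆): since 3 | 63 and 3 | 300 (63 = 3·21, 300 = 3·100), every Z-linear combination of 63 and 300 is divisible by 3, so (63, 300) ⊆ (3). Therefore (63, 300) = (3), d = 3.

Final answer: (63, 300) = (3); d = 3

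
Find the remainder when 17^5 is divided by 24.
17

Use repeated squaring. Binary(5) = 101. Walk through the bits of the exponent 5 left-to-right: at each bit after the leading one, square the running value, then multiply by 17 if the bit is 1 (always reducing mod 24):
  bit 1 = 1 (leading): start with 17.
  bit 2 = 0: square 17^2 = 289 ≡ 1 (mod 24).
  bit 3 = 1: square 1^2 = 1; bit is 1, so multiply 1·17 = 17 (mod 24).
Final value: 17^5 ≡ 17 (mod 24).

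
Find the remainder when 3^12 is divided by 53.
Use repeated squaring. Binary(12) = 1100. Walk through the bits of the exponent 12 left-to-right: at each bit after the leading one, square the running value, then multiply by 3 if the bit is 1 (always reducing mod 53):
  bit 1 = 1 (leading): start with 3.
  bit 2 = 1: square 3^2 = 9; bit is 1, so multiply 9·3 = 27 (mod 53).
  bit 3 = 0: square 27^2 = 729 ≡ 40 (mod 53).
  bit 4 = 0: square 40^2 = 1600 ≡ 10 (mod 53).
Final value: 3^12 ≡ 10 (mod 53).

Final answer: 10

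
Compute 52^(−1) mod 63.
Apply the extended Euclidean algorithm to (63, 52), tracking rows (r, s, t) with s·63 + t·52 = r. Each division r_prev = q·r_cur + r_new produces the new row as (previous row) − q·(current row):
  row A: (63, 1, 0)   [1·63 + 0·52 = 63]
  row B: (52, 0, 1)   [0·63 + 1·52 = 52]
  63 = 1·52 + 11   → row C = row A − 1·row B = (11, 1, −1)   [check: 1·63 − 1·52 = 11]
  52 = 4·11 + 8   → row D = row B − 4·row C = (8, −4, 5)   [check: −4·63 + 5·52 = 8]
  11 = 1·8 + 3   → row E = row C − 1·row D = (3, 5, −6)   [check: 5·63 − 6·52 = 3]
  8 = 2·3 + 2   → row F = row D − 2·row E = (2, −14, 17)   [check: −14·63 + 17·52 = 2]
  3 = 1·2 + 1   → row G = row E − 1·row F = (1, 19, −23)   [check: 19·63 − 23·52 = 1]
  2 = 2·1 + 0   → remainder 0, stop. gcd = 1 (last nonzero row G).
The gcd is 1, so 52 is invertible mod 63. The last nonzero row gives 19·63 − 23·52 = 1, so t = −23. So 52^(−1) ≡ −23 ≡ 40 (mod 63). Verify: 52 · 40 = 2080 ≡ 1 (mod 63). ✓

Final answer: 52^(−1) ≡ 40 (mod 63)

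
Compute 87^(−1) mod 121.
87^(−1) ≡ 32 (mod 121)

Apply the extended Euclidean algorithm to (121, 87), tracking rows (r, s, t) with s·121 + t·87 = r. Each division r_prev = q·r_cur + r_new produces the new row as (previous row) − q·(current row):
  row A: (121, 1, 0)   [1·121 + 0·87 = 121]
  row B: (87, 0, 1)   [0·121 + 1·87 = 87]
  121 = 1·87 + 34   → row C = row A − 1·row B = (34, 1, −1)   [check: 1·121 − 1·87 = 34]
  87 = 2·34 + 19   → row D = row B − 2·row C = (19, −2, 3)   [check: −2·121 + 3·87 = 19]
  34 = 1·19 + 15   → row E = row C − 1·row D = (15, 3, −4)   [check: 3·121 − 4·87 = 15]
  19 = 1·15 + 4   → row F = row D − 1·row E = (4, −5, 7)   [check: −5·121 + 7·87 = 4]
  15 = 3·4 + 3   → row G = row E − 3·row F = (3, 18, −25)   [check: 18·121 − 25·87 = 3]
  4 = 1·3 + 1   → row H = row F − 1·row G = (1, −23, 32)   [check: −23·121 + 32·87 = 1]
  3 = 3·1 + 0   → remainder 0, stop. gcd = 1 (last nonzero row H).
The gcd is 1, so 87 is invertible mod 121. The last nonzero row gives −23·121 + 32·87 = 1, so t = 32. So 87^(−1) ≡ 32 (mod 121). Verify: 87 · 32 = 2784 ≡ 1 (mod 121). ✓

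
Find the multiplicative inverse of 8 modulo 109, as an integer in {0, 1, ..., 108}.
8^(−1) ≡ 41 (mod 109)

Apply the extended Euclidean algorithm to (109, 8), tracking rows (r, s, t) with s·109 + t·8 = r. Each division r_prev = q·r_cur + r_new produces the new row as (previous row) − q·(current row):
  row A: (109, 1, 0)   [1·109 + 0·8 = 109]
  row B: (8, 0, 1)   [0·109 + 1·8 = 8]
  109 = 13·8 + 5   → row C = row A − 13·row B = (5, 1, −13)   [check: 1·109 − 13·8 = 5]
  8 = 1·5 + 3   → row D = row B − 1·row C = (3, −1, 14)   [check: −1·109 + 14·8 = 3]
  5 = 1·3 + 2   → row E = row C − 1·row D = (2, 2, −27)   [check: 2·109 − 27·8 = 2]
  3 = 1·2 + 1   → row F = row D − 1·row E = (1, −3, 41)   [check: −3·109 + 41·8 = 1]
  2 = 2·1 + 0   → remainder 0, stop. gcd = 1 (last nonzero row F).
The gcd is 1, so 8 is invertible mod 109. The last nonzero row gives −3·109 + 41·8 = 1, so t = 41. So 8^(−1) ≡ 41 (mod 109). Verify: 8 · 41 = 328 ≡ 1 (mod 109). ✓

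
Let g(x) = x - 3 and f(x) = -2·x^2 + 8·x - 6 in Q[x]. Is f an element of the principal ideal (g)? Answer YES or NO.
In Q[x] the ideal (g) consists of all multiples of g, so f ∈ (g) iff g | f, i.e. iff the remainder of f on division by g is 0. Divide f by g (g is monic, so eliminate the leading term of the running remainder at each step):
  leading term -2·x^2: subtract (-2·x)·g(x) = -2·x^2 + 6·x, leaving 2·x - 6
  leading term 2·x: subtract (2)·g(x) = 2·x - 6, leaving 0
The remainder is 0, so f(x) = g(x) · h(x) with h(x) = 2 - 2·x. Hence g | f, i.e. f ∈ (g).

Final answer: YES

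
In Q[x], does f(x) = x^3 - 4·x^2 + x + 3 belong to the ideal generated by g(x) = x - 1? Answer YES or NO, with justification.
In Q[x] the ideal (g) consists of all multiples of g, so f ∈ (g) iff g | f, i.e. iff the remainder of f on division by g is 0. Divide f by g (g is monic, so eliminate the leading term of the running remainder at each step):
  leading term x^3: subtract (x^2)·g(x) = x^3 - x^2, leaving -3·x^2 + x + 3
  leading term -3·x^2: subtract (-3·x)·g(x) = -3·x^2 + 3·x, leaving 3 - 2·x
  leading term -2·x: subtract (-2)·g(x) = 2 - 2·x, leaving 1
The remainder r(x) = 1 ≠ 0 (and deg r < deg g), so g ∤ f, i.e. f ∉ (g).

Final answer: NO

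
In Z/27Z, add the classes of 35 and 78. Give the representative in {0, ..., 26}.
Reduce the summands first: 35 ≡ 8, 78 ≡ 24 (mod 27), so 35 + 78 ≡ 8 + 24 (mod 27). 8 + 24 = 32; 32 = 1·27 + 5, so (35 + 78) mod 27 = 5.

Final answer: 5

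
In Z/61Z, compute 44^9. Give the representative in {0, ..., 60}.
53

Use repeated squaring. Binary(9) = 1001. Walk through the bits of the exponent 9 left-to-right: at each bit after the leading one, square the running value, then multiply by 44 if the bit is 1 (always reducing mod 61):
  bit 1 = 1 (leading): start with 44.
  bit 2 = 0: square 44^2 = 1936 ≡ 45 (mod 61).
  bit 3 = 0: square 45^2 = 2025 ≡ 12 (mod 61).
  bit 4 = 1: square 12^2 = 144 ≡ 22; bit is 1, so multiply 22·44 = 968 ≡ 53 (mod 61).
Final value: 44^9 ≡ 53 (mod 61).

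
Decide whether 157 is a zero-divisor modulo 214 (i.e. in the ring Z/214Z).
NO

gcd(157, 214) = 1, so 157 is a unit in Z/214Z (it has a multiplicative inverse). A unit cannot be a zero-divisor: if 157·b ≡ 0 then multiplying both sides by 157^(−1) gives b ≡ 0. So 157 is not a zero-divisor.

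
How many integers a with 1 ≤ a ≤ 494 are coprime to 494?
The number of a ∈ {1, ..., 494} with gcd(a, 494) = 1 is by definition Euler's totient φ(494). φ is multiplicative, with φ(p^e) = p^e − p^(e−1). Factorise 494 = 2 · 13 · 19. Then
  φ(494) = (2 − 1) · (13 − 1) · (19 − 1) = 1 · 12 · 18 = 216.
So there are 216 such integers.

Final answer: 216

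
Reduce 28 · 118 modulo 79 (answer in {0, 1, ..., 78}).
Reduce the factors first: 118 ≡ 39 (mod 79), so 28 · 118 ≡ 28 · 39 (mod 79). 28 · 39 = 1092. Dividing by 79: 1092 = 13·79 + 65. So (28 · 118) mod 79 = 65.

Final answer: 65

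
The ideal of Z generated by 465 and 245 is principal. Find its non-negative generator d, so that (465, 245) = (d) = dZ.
(465, 245) = (5); d = 5

In the PID Z, (a, b) is generated by gcd(a, b). Compute gcd(465, 245) with the extended Euclidean algorithm, tracking rows (r, s, t) with s·465 + t·245 = r:
  row A: (465, 1, 0)   [1·465 + 0·245 = 465]
  row B: (245, 0, 1)   [0·465 + 1·245 = 245]
  465 = 1·245 + 220   → row C = row A − 1·row B = (220, 1, −1)   [check: 1·465 − 1·245 = 220]
  245 = 1·220 + 25   → row D = row B − 1·row C = (25, −1, 2)   [check: −1·465 + 2·245 = 25]
  220 = 8·25 + 20   → row E = row C − 8·row D = (20, 9, −17)   [check: 9·465 − 17·245 = 20]
  25 = 1·20 + 5   → row F = row D − 1·row E = (5, −10, 19)   [check: −10·465 + 19·245 = 5]
  20 = 4·5 + 0   → remainder 0, stop. gcd = 5 (last nonzero row F).
So gcd(465, 245) = 5, with Bézout identity −10·465 + 19·245 = 5. Containment (⊇): the Bézout identity exhibits 5 as an element of (465, 245), giving (5) ⊆ (465, 245). Containment (⊆): since 5 | 465 and 5 | 245 (465 = 5·93, 245 = 5·49), every Z-linear combination of 465 and 245 is divisible by 5, so (465, 245) ⊆ (5). Therefore (465, 245) = (5), d = 5.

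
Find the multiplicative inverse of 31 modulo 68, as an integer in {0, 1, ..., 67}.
31^(−1) ≡ 11 (mod 68)

Apply the extended Euclidean algorithm to (68, 31), tracking rows (r, s, t) with s·68 + t·31 = r. Each division r_prev = q·r_cur + r_new produces the new row as (previous row) − q·(current row):
  row A: (68, 1, 0)   [1·68 + 0·31 = 68]
  row B: (31, 0, 1)   [0·68 + 1·31 = 31]
  68 = 2·31 + 6   → row C = row A − 2·row B = (6, 1, −2)   [check: 1·68 − 2·31 = 6]
  31 = 5·6 + 1   → row D = row B − 5·row C = (1, −5, 11)   [check: −5·68 + 11·31 = 1]
  6 = 6·1 + 0   → remainder 0, stop. gcd = 1 (last nonzero row D).
The gcd is 1, so 31 is invertible mod 68. The last nonzero row gives −5·68 + 11·31 = 1, so t = 11. So 31^(−1) ≡ 11 (mod 68). Verify: 31 · 11 = 341 ≡ 1 (mod 68). ✓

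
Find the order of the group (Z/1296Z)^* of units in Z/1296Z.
|(Z/1296Z)^*| = 432

(Z/1296Z)^* consists of the classes a with gcd(a, 1296) = 1, so its order is φ(1296). φ is multiplicative, with φ(p^e) = p^e − p^(e−1). Factorise 1296 = 2^4 · 3^4. Then
  φ(1296) = (2^4 − 2^3) · (3^4 − 3^3) = 8 · 54 = 432.
Thus |(Z/1296Z)^*| = 432.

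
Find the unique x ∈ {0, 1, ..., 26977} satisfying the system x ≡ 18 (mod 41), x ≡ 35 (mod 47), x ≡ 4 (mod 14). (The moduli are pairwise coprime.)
x ≡ 25274 (mod 26978); the representative in [0, 26978) is 25274

The moduli 41, 47, 14 are pairwise coprime, so by the CRT there is a unique solution mod 41·47·14 = 26978.
Solve by successive substitution. Start with x ≡ 18 (mod 41).
  Combine with x ≡ 35 (mod 47): write x = 18 + 41·t and require 18 + 41·t ≡ 35 (mod 47), i.e. 41·t ≡ 35 − 18 ≡ 17 (mod 47). Since 41^(−1) ≡ 39 (mod 47), t ≡ 39·17 ≡ 5 (mod 47). So x ≡ 18 + 41·5 = 223 (mod 1927).
  Combine with x ≡ 4 (mod 14): write x = 223 + 1927·t and require 223 + 1927·t ≡ 4 (mod 14), i.e. 1927·t ≡ 4 − 223 ≡ 5 (mod 14). Since 1927^(−1) ≡ 11 (mod 14) (1927 ≡ 9 (mod 14)), t ≡ 11·5 ≡ 13 (mod 14). So x ≡ 223 + 1927·13 = 25274 (mod 26978).
Unique solution in [0, 26978): x = 25274.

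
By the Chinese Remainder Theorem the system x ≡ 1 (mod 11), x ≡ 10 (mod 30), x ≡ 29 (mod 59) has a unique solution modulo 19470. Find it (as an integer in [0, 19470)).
The moduli 11, 30, 59 are pairwise coprime, so by the CRT there is a unique solution mod 11·30·59 = 19470.
Solve by successive substitution. Start with x ≡ 1 (mod 11).
  Combine with x ≡ 10 (mod 30): write x = 1 + 11·t and require 1 + 11·t ≡ 10 (mod 30), i.e. 11·t ≡ 10 − 1 ≡ 9 (mod 30). Since 11^(−1) ≡ 11 (mod 30), t ≡ 11·9 ≡ 9 (mod 30). So x ≡ 1 + 11·9 = 100 (mod 330).
  Combine with x ≡ 29 (mod 59): write x = 100 + 330·t and require 100 + 330·t ≡ 29 (mod 59), i.e. 330·t ≡ 29 − 100 ≡ 47 (mod 59). Since 330^(−1) ≡ 27 (mod 59) (330 ≡ 35 (mod 59)), t ≡ 27·47 ≡ 30 (mod 59). So x ≡ 100 + 330·30 = 10000 (mod 19470).
Unique solution in [0, 19470): x = 10000.

Final answer: x ≡ 10000 (mod 19470); the representative in [0, 19470) is 10000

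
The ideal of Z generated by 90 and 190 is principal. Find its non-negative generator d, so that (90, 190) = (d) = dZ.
(90, 190) = (10); d = 10

In the PID Z, (a, b) is generated by gcd(a, b). Compute gcd(190, 90) with the extended Euclidean algorithm, tracking rows (r, s, t) with s·190 + t·90 = r:
  row A: (190, 1, 0)   [1·190 + 0·90 = 190]
  row B: (90, 0, 1)   [0·190 + 1·90 = 90]
  190 = 2·90 + 10   → row C = row A − 2·row B = (10, 1, −2)   [check: 1·190 − 2·90 = 10]
  90 = 9·10 + 0   → remainder 0, stop. gcd = 10 (last nonzero row C).
So gcd(90, 190) = 10, with Bézout identity 1·190 − 2·90 = 10. Containment (⊇): the Bézout identity exhibits 10 as an element of (90, 190), giving (10) ⊆ (90, 190). Containment (⊆): since 10 | 90 and 10 | 190 (90 = 10·9, 190 = 10·19), every Z-linear combination of 90 and 190 is divisible by 10, so (90, 190) ⊆ (10). Therefore (90, 190) = (10), d = 10.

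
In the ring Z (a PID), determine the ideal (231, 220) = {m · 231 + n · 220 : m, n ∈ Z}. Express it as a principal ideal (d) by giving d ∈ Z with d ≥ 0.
(231, 220) = (11); d = 11

In the PID Z, (a, b) is generated by gcd(a, b). Compute gcd(231, 220) with the extended Euclidean algorithm, tracking rows (r, s, t) with s·231 + t·220 = r:
  row A: (231, 1, 0)   [1·231 + 0·220 = 231]
  row B: (220, 0, 1)   [0·231 + 1·220 = 220]
  231 = 1·220 + 11   → row C = row A − 1·row B = (11, 1, −1)   [check: 1·231 − 1·220 = 11]
  220 = 20·11 + 0   → remainder 0, stop. gcd = 11 (last nonzero row C).
So gcd(231, 220) = 11, with Bézout identity 1·231 − 1·220 = 11. Containment (⊇): the Bézout identity exhibits 11 as an element of (231, 220), giving (11) ⊆ (231, 220). Containment (⊆): since 11 | 231 and 11 | 220 (231 = 11·21, 220 = 11·20), every Z-linear combination of 231 and 220 is divisible by 11, so (231, 220) ⊆ (11). Therefore (231, 220) = (11), d = 11.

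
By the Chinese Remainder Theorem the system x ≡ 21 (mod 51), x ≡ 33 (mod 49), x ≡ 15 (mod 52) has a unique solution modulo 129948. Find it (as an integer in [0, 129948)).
x ≡ 327 (mod 129948); the representative in [0, 129948) is 327

The moduli 51, 49, 52 are pairwise coprime, so by the CRT there is a unique solution mod 51·49·52 = 129948.
Solve by successive substitution. Start with x ≡ 21 (mod 51).
  Combine with x ≡ 33 (mod 49): write x = 21 + 51·t and require 21 + 51·t ≡ 33 (mod 49), i.e. 51·t ≡ 33 − 21 ≡ 12 (mod 49). Since 51^(−1) ≡ 25 (mod 49) (51 ≡ 2 (mod 49)), t ≡ 25·12 ≡ 6 (mod 49). So x ≡ 21 + 51·6 = 327 (mod 2499).
  Combine with x ≡ 15 (mod 52): write x = 327 + 2499·t and require 327 + 2499·t ≡ 15 (mod 52), i.e. 2499·t ≡ 15 − 327 ≡ 0 (mod 52). Since 2499^(−1) ≡ 35 (mod 52) (2499 ≡ 3 (mod 52)), t ≡ 35·0 ≡ 0 (mod 52). So x ≡ 327 + 2499·0 = 327 (mod 129948).
Unique solution in [0, 129948): x = 327.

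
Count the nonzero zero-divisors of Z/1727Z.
In Z/1727Z each nonzero element is either a unit (gcd with 1727 is 1) or a zero-divisor (gcd > 1). The number of units is φ(1727): factorise 1727 = 11 · 157, so φ(1727) = (11 − 1) · (157 − 1) = 10 · 156 = 1560. The nonzero elements number 1727 − 1 = 1726. Hence the nonzero zero-divisors number 1726 − 1560 = 166.

Final answer: Z/1727Z has 166 nonzero zero-divisors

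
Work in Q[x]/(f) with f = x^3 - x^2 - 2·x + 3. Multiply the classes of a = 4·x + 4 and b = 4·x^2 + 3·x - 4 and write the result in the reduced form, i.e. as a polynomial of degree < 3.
First multiply in Q[x] without reducing: a · b = 16·x^3 + 28·x^2 - 4·x - 16. Now divide by f(x) = x^3 - x^2 - 2·x + 3, eliminating the leading term at each step:
  leading term 16·x^3: subtract (16)·f(x) = 16·x^3 - 16·x^2 - 32·x + 48, leaving 44·x^2 + 28·x - 64
The degree is now < 3, so this is the remainder. Hence a · b ≡ 44·x^2 + 28·x - 64 in Q[x]/(f).

Final answer: a · b ≡ 44·x^2 + 28·x - 64 (mod f(x))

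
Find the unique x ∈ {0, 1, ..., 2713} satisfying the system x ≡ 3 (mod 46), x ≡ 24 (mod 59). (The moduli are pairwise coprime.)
The moduli 46, 59 are pairwise coprime, so by the CRT there is a unique solution mod 46·59 = 2714.
Solve by successive substitution. Start with x ≡ 3 (mod 46).
  Combine with x ≡ 24 (mod 59): write x = 3 + 46·t and require 3 + 46·t ≡ 24 (mod 59), i.e. 46·t ≡ 24 − 3 ≡ 21 (mod 59). Since 46^(−1) ≡ 9 (mod 59), t ≡ 9·21 ≡ 12 (mod 59). So x ≡ 3 + 46·12 = 555 (mod 2714).
Unique solution in [0, 2714): x = 555.

Final answer: x ≡ 555 (mod 2714); the representative in [0, 2714) is 555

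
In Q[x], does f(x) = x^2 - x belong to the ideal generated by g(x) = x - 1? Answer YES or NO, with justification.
YES

In Q[x] the ideal (g) consists of all multiples of g, so f ∈ (g) iff g | f, i.e. iff the remainder of f on division by g is 0. Divide f by g (g is monic, so eliminate the leading term of the running remainder at each step):
  leading term x^2: subtract (x)·g(x) = x^2 - x, leaving 0
The remainder is 0, so f(x) = g(x) · h(x) with h(x) = x. Hence g | f, i.e. f ∈ (g).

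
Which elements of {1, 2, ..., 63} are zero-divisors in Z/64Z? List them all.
An element a ∈ Z/64Z (with a ≠ 0) is a zero-divisor iff gcd(a, 64) > 1 (because a is a unit precisely when gcd(a, n) = 1, and in Z/nZ every nonzero, non-unit element is a zero-divisor). Scan a = 1, ..., 63 and keep those with gcd(a, 64) > 1:
  gcd(2, 64) = 2, gcd(4, 64) = 4, gcd(6, 64) = 2, gcd(8, 64) = 8, gcd(10, 64) = 2, gcd(12, 64) = 4, gcd(14, 64) = 2, gcd(16, 64) = 16, gcd(18, 64) = 2, gcd(20, 64) = 4, gcd(22, 64) = 2, gcd(24, 64) = 8, gcd(26, 64) = 2, gcd(28, 64) = 4, gcd(30, 64) = 2, gcd(32, 64) = 32, gcd(34, 64) = 2, gcd(36, 64) = 4, gcd(38, 64) = 2, gcd(40, 64) = 8, gcd(42, 64) = 2, gcd(44, 64) = 4, gcd(46, 64) = 2, gcd(48, 64) = 16, gcd(50, 64) = 2, gcd(52, 64) = 4, gcd(54, 64) = 2, gcd(56, 64) = 8, gcd(58, 64) = 2, gcd(60, 64) = 4, gcd(62, 64) = 2.
All other a ∈ {1, ..., 63} have gcd(a, 64) = 1 and are units. So the nonzero zero-divisors are exactly the 31 values of a appearing in this scan.

Final answer: nonzero zero-divisors of Z/64Z = {2, 4, 6, 8, 10, 12, 14, 16, 18, 20, 22, 24, 26, 28, 30, 32, 34, 36, 38, 40, 42, 44, 46, 48, 50, 52, 54, 56, 58, 60, 62}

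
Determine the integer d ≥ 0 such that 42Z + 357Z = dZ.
(42, 357) = (21); d = 21

In the PID Z, (a, b) is generated by gcd(a, b). Compute gcd(357, 42) with the extended Euclidean algorithm, tracking rows (r, s, t) with s·357 + t·42 = r:
  row A: (357, 1, 0)   [1·357 + 0·42 = 357]
  row B: (42, 0, 1)   [0·357 + 1·42 = 42]
  357 = 8·42 + 21   → row C = row A − 8·row B = (21, 1, −8)   [check: 1·357 − 8·42 = 21]
  42 = 2·21 + 0   → remainder 0, stop. gcd = 21 (last nonzero row C).
So gcd(42, 357) = 21, with Bézout identity 1·357 − 8·42 = 21. Containment (⊇): the Bézout identity exhibits 21 as an element of (42, 357), giving (21) ⊆ (42, 357). Containment (⊆): since 21 | 42 and 21 | 357 (42 = 21·2, 357 = 21·17), every Z-linear combination of 42 and 357 is divisible by 21, so (42, 357) ⊆ (21). Therefore (42, 357) = (21), d = 21.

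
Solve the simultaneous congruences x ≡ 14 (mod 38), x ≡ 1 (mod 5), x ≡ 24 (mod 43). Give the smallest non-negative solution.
x ≡ 3206 (mod 8170); the representative in [0, 8170) is 3206

The moduli 38, 5, 43 are pairwise coprime, so by the CRT there is a unique solution mod 38·5·43 = 8170.
Solve by successive substitution. Start with x ≡ 14 (mod 38).
  Combine with x ≡ 1 (mod 5): write x = 14 + 38·t and require 14 + 38·t ≡ 1 (mod 5), i.e. 38·t ≡ 1 − 14 ≡ 2 (mod 5). Since 38^(−1) ≡ 2 (mod 5) (38 ≡ 3 (mod 5)), t ≡ 2·2 ≡ 4 (mod 5). So x ≡ 14 + 38·4 = 166 (mod 190).
  Combine with x ≡ 24 (mod 43): write x = 166 + 190·t and require 166 + 190·t ≡ 24 (mod 43), i.e. 190·t ≡ 24 − 166 ≡ 30 (mod 43). Since 190^(−1) ≡ 12 (mod 43) (190 ≡ 18 (mod 43)), t ≡ 12·30 ≡ 16 (mod 43). So x ≡ 166 + 190·16 = 3206 (mod 8170).
Unique solution in [0, 8170): x = 3206.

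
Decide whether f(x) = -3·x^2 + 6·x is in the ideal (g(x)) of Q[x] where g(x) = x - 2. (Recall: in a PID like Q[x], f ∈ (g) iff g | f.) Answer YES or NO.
In Q[x] the ideal (g) consists of all multiples of g, so f ∈ (g) iff g | f, i.e. iff the remainder of f on division by g is 0. Divide f by g (g is monic, so eliminate the leading term of the running remainder at each step):
  leading term -3·x^2: subtract (-3·x)·g(x) = -3·x^2 + 6·x, leaving 0
The remainder is 0, so f(x) = g(x) · h(x) with h(x) = -3·x. Hence g | f, i.e. f ∈ (g).

Final answer: YES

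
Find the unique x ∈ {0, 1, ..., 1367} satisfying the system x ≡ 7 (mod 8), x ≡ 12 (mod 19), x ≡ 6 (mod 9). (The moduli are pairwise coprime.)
The moduli 8, 19, 9 are pairwise coprime, so by the CRT there is a unique solution mod 8·19·9 = 1368.
Solve by successive substitution. Start with x ≡ 7 (mod 8).
  Combine with x ≡ 12 (mod 19): write x = 7 + 8·t and require 7 + 8·t ≡ 12 (mod 19), i.e. 8·t ≡ 12 − 7 ≡ 5 (mod 19). Since 8^(−1) ≡ 12 (mod 19), t ≡ 12·5 ≡ 3 (mod 19). So x ≡ 7 + 8·3 = 31 (mod 152).
  Combine with x ≡ 6 (mod 9): write x = 31 + 152·t and require 31 + 152·t ≡ 6 (mod 9), i.e. 152·t ≡ 6 − 31 ≡ 2 (mod 9). Since 152^(−1) ≡ 8 (mod 9) (152 ≡ 8 (mod 9)), t ≡ 8·2 ≡ 7 (mod 9). So x ≡ 31 + 152·7 = 1095 (mod 1368).
Unique solution in [0, 1368): x = 1095.

Final answer: x ≡ 1095 (mod 1368); the representative in [0, 1368) is 1095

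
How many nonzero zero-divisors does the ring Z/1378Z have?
In Z/1378Z each nonzero element is either a unit (gcd with 1378 is 1) or a zero-divisor (gcd > 1). The number of units is φ(1378): factorise 1378 = 2 · 13 · 53, so φ(1378) = (2 − 1) · (13 − 1) · (53 − 1) = 1 · 12 · 52 = 624. The nonzero elements number 1378 − 1 = 1377. Hence the nonzero zero-divisors number 1377 − 624 = 753.

Final answer: Z/1378Z has 753 nonzero zero-divisors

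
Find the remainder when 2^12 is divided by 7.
Use repeated squaring. Binary(12) = 1100. Walk through the bits of the exponent 12 left-to-right: at each bit after the leading one, square the running value, then multiply by 2 if the bit is 1 (always reducing mod 7):
  bit 1 = 1 (leading): start with 2.
  bit 2 = 1: square 2^2 = 4; bit is 1, so multiply 4·2 = 8 ≡ 1 (mod 7).
  bit 3 = 0: square 1^2 = 1 (mod 7).
  bit 4 = 0: square 1^2 = 1 (mod 7).
Final value: 2^12 ≡ 1 (mod 7).

Final answer: 1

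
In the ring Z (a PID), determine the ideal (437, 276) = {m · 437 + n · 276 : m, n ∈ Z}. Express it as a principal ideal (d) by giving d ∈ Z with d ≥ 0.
In the PID Z, (a, b) is generated by gcd(a, b). Compute gcd(437, 276) with the extended Euclidean algorithm, tracking rows (r, s, t) with s·437 + t·276 = r:
  row A: (437, 1, 0)   [1·437 + 0·276 = 437]
  row B: (276, 0, 1)   [0·437 + 1·276 = 276]
  437 = 1·276 + 161   → row C = row A − 1·row B = (161, 1, −1)   [check: 1·437 − 1·276 = 161]
  276 = 1·161 + 115   → row D = row B − 1·row C = (115, −1, 2)   [check: −1·437 + 2·276 = 115]
  161 = 1·115 + 46   → row E = row C − 1·row D = (46, 2, −3)   [check: 2·437 − 3·276 = 46]
  115 = 2·46 + 23   → row F = row D − 2·row E = (23, −5, 8)   [check: −5·437 + 8·276 = 23]
  46 = 2·23 + 0   → remainder 0, stop. gcd = 23 (last nonzero row F).
So gcd(437, 276) = 23, with Bézout identity −5·437 + 8·276 = 23. Containment (⊇): the Bézout identity exhibits 23 as an element of (437, 276), giving (23) ⊆ (437, 276). Containment (⊆): since 23 | 437 and 23 | 276 (437 = 23·19, 276 = 23·12), every Z-linear combination of 437 and 276 is divisible by 23, so (437, 276) ⊆ (23). Therefore (437, 276) = (23), d = 23.

Final answer: (437, 276) = (23); d = 23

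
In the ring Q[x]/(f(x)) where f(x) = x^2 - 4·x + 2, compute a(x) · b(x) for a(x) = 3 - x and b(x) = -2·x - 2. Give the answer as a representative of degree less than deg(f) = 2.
a · b ≡ 4·x - 10 (mod f(x))

First multiply in Q[x] without reducing: a · b = 2·x^2 - 4·x - 6. Now divide by f(x) = x^2 - 4·x + 2, eliminating the leading term at each step:
  leading term 2·x^2: subtract (2)·f(x) = 2·x^2 - 8·x + 4, leaving 4·x - 10
The degree is now < 2, so this is the remainder. Hence a · b ≡ 4·x - 10 in Q[x]/(f).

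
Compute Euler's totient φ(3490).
φ(3490) = 1392

φ is multiplicative, with φ(p^e) = p^e − p^(e−1). Factorise 3490 = 2 · 5 · 349. Then
  φ(3490) = (2 − 1) · (5 − 1) · (349 − 1) = 1 · 4 · 348 = 1392.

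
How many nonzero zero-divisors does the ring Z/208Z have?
In Z/208Z each nonzero element is either a unit (gcd with 208 is 1) or a zero-divisor (gcd > 1). The number of units is φ(208): factorise 208 = 2^4 · 13, so φ(208) = (2^4 − 2^3) · (13 − 1) = 8 · 12 = 96. The nonzero elements number 208 − 1 = 207. Hence the nonzero zero-divisors number 207 − 96 = 111.

Final answer: Z/208Z has 111 nonzero zero-divisors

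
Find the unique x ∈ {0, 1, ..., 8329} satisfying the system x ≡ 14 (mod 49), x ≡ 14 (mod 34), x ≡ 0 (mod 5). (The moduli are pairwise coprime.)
The moduli 49, 34, 5 are pairwise coprime, so by the CRT there is a unique solution mod 49·34·5 = 8330.
Solve by successive substitution. Start with x ≡ 14 (mod 49).
  Combine with x ≡ 14 (mod 34): write x = 14 + 49·t and require 14 + 49·t ≡ 14 (mod 34), i.e. 49·t ≡ 14 − 14 ≡ 0 (mod 34). Since 49^(−1) ≡ 25 (mod 34) (49 ≡ 15 (mod 34)), t ≡ 25·0 ≡ 0 (mod 34). So x ≡ 14 + 49·0 = 14 (mod 1666).
  Combine with x ≡ 0 (mod 5): write x = 14 + 1666·t and require 14 + 1666·t ≡ 0 (mod 5), i.e. 1666·t ≡ 0 − 14 ≡ 1 (mod 5). Since 1666^(−1) ≡ 1 (mod 5) (1666 ≡ 1 (mod 5)), t ≡ 1·1 ≡ 1 (mod 5). So x ≡ 14 + 1666·1 = 1680 (mod 8330).
Unique solution in [0, 8330): x = 1680.

Final answer: x ≡ 1680 (mod 8330); the representative in [0, 8330) is 1680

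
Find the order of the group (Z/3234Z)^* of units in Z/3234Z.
(Z/3234Z)^* consists of the classes a with gcd(a, 3234) = 1, so its order is φ(3234). φ is multiplicative, with φ(p^e) = p^e − p^(e−1). Factorise 3234 = 2 · 3 · 7^2 · 11. Then
  φ(3234) = (2 − 1) · (3 − 1) · (7^2 − 7^1) · (11 − 1) = 1 · 2 · 42 · 10 = 840.
Thus |(Z/3234Z)^*| = 840.

Final answer: |(Z/3234Z)^*| = 840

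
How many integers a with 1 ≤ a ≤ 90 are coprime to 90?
24

The number of a ∈ {1, ..., 90} with gcd(a, 90) = 1 is by definition Euler's totient φ(90). φ is multiplicative, with φ(p^e) = p^e − p^(e−1). Factorise 90 = 2 · 3^2 · 5. Then
  φ(90) = (2 − 1) · (3^2 − 3^1) · (5 − 1) = 1 · 6 · 4 = 24.
So there are 24 such integers.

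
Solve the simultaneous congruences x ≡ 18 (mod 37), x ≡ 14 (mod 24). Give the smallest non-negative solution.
x ≡ 758 (mod 888); the representative in [0, 888) is 758

The moduli 37, 24 are pairwise coprime, so by the CRT there is a unique solution mod 37·24 = 888.
Solve by successive substitution. Start with x ≡ 18 (mod 37).
  Combine with x ≡ 14 (mod 24): write x = 18 + 37·t and require 18 + 37·t ≡ 14 (mod 24), i.e. 37·t ≡ 14 − 18 ≡ 20 (mod 24). Since 37^(−1) ≡ 13 (mod 24) (37 ≡ 13 (mod 24)), t ≡ 13·20 ≡ 20 (mod 24). So x ≡ 18 + 37·20 = 758 (mod 888).
Unique solution in [0, 888): x = 758.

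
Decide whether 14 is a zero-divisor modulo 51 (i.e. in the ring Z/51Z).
gcd(14, 51) = 1, so 14 is a unit in Z/51Z (it has a multiplicative inverse). A unit cannot be a zero-divisor: if 14·b ≡ 0 then multiplying both sides by 14^(−1) gives b ≡ 0. So 14 is not a zero-divisor.

Final answer: NO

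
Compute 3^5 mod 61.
60

Use repeated squaring. Binary(5) = 101. Walk through the bits of the exponent 5 left-to-right: at each bit after the leading one, square the running value, then multiply by 3 if the bit is 1 (always reducing mod 61):
  bit 1 = 1 (leading): start with 3.
  bit 2 = 0: square 3^2 = 9 (mod 61).
  bit 3 = 1: square 9^2 = 81 ≡ 20; bit is 1, so multiply 20·3 = 60 (mod 61).
Final value: 3^5 ≡ 60 (mod 61).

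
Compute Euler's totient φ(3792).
φ(3792) = 1248

φ is multiplicative, with φ(p^e) = p^e − p^(e−1). Factorise 3792 = 2^4 · 3 · 79. Then
  φ(3792) = (2^4 − 2^3) · (3 − 1) · (79 − 1) = 8 · 2 · 78 = 1248.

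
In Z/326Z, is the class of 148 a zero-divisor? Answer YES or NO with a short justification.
gcd(148, 326) = 2 > 1, so 148 is not a unit in Z/326Z. In Z/nZ every nonzero non-unit is a zero-divisor: explicitly, take b = 326/gcd = 163 ≠ 0 (mod 326); then 148·163 = 24124 = 74·326, i.e. 148·163 ≡ 0 (mod 326). So 148 is a zero-divisor.

Final answer: YES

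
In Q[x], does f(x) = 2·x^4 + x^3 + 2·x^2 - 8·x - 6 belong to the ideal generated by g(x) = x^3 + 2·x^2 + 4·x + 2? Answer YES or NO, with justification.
In Q[x] the ideal (g) consists of all multiples of g, so f ∈ (g) iff g | f, i.e. iff the remainder of f on division by g is 0. Divide f by g (g is monic, so eliminate the leading term of the running remainder at each step):
  leading term 2·x^4: subtract (2·x)·g(x) = 2·x^4 + 4·x^3 + 8·x^2 + 4·x, leaving -3·x^3 - 6·x^2 - 12·x - 6
  leading term -3·x^3: subtract (-3)·g(x) = -3·x^3 - 6·x^2 - 12·x - 6, leaving 0
The remainder is 0, so f(x) = g(x) · h(x) with h(x) = 2·x - 3. Hence g | f, i.e. f ∈ (g).

Final answer: YES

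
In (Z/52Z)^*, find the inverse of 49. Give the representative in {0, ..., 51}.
49^(−1) ≡ 17 (mod 52)

Apply the extended Euclidean algorithm to (52, 49), tracking rows (r, s, t) with s·52 + t·49 = r. Each division r_prev = q·r_cur + r_new produces the new row as (previous row) − q·(current row):
  row A: (52, 1, 0)   [1·52 + 0·49 = 52]
  row B: (49, 0, 1)   [0·52 + 1·49 = 49]
  52 = 1·49 + 3   → row C = row A − 1·row B = (3, 1, −1)   [check: 1·52 − 1·49 = 3]
  49 = 16·3 + 1   → row D = row B − 16·row C = (1, −16, 17)   [check: −16·52 + 17·49 = 1]
  3 = 3·1 + 0   → remainder 0, stop. gcd = 1 (last nonzero row D).
The gcd is 1, so 49 is invertible mod 52. The last nonzero row gives −16·52 + 17·49 = 1, so t = 17. So 49^(−1) ≡ 17 (mod 52). Verify: 49 · 17 = 833 ≡ 1 (mod 52). ✓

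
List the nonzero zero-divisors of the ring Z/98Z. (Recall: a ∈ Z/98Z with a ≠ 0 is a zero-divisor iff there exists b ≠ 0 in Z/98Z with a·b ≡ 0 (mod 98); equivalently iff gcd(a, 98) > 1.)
nonzero zero-divisors of Z/98Z = {2, 4, 6, 7, 8, 10, 12, 14, 16, 18, 20, 21, 22, 24, 26, 28, 30, 32, 34, 35, 36, 38, 40, 42, 44, 46, 48, 49, 50, 52, 54, 56, 58, 60, 62, 63, 64, 66, 68, 70, 72, 74, 76, 77, 78, 80, 82, 84, 86, 88, 90, 91, 92, 94, 96}

An element a ∈ Z/98Z (with a ≠ 0) is a zero-divisor iff gcd(a, 98) > 1 (because a is a unit precisely when gcd(a, n) = 1, and in Z/nZ every nonzero, non-unit element is a zero-divisor). Scan a = 1, ..., 97 and keep those with gcd(a, 98) > 1:
  gcd(2, 98) = 2, gcd(4, 98) = 2, gcd(6, 98) = 2, gcd(7, 98) = 7, gcd(8, 98) = 2, gcd(10, 98) = 2, gcd(12, 98) = 2, gcd(14, 98) = 14, gcd(16, 98) = 2, gcd(18, 98) = 2, gcd(20, 98) = 2, gcd(21, 98) = 7, gcd(22, 98) = 2, gcd(24, 98) = 2, gcd(26, 98) = 2, gcd(28, 98) = 14, gcd(30, 98) = 2, gcd(32, 98) = 2, gcd(34, 98) = 2, gcd(35, 98) = 7, gcd(36, 98) = 2, gcd(38, 98) = 2, gcd(40, 98) = 2, gcd(42, 98) = 14, gcd(44, 98) = 2, gcd(46, 98) = 2, gcd(48, 98) = 2, gcd(49, 98) = 49, gcd(50, 98) = 2, gcd(52, 98) = 2, gcd(54, 98) = 2, gcd(56, 98) = 14, gcd(58, 98) = 2, gcd(60, 98) = 2, gcd(62, 98) = 2, gcd(63, 98) = 7, gcd(64, 98) = 2, gcd(66, 98) = 2, gcd(68, 98) = 2, gcd(70, 98) = 14, gcd(72, 98) = 2, gcd(74, 98) = 2, gcd(76, 98) = 2, gcd(77, 98) = 7, gcd(78, 98) = 2, gcd(80, 98) = 2, gcd(82, 98) = 2, gcd(84, 98) = 14, gcd(86, 98) = 2, gcd(88, 98) = 2, gcd(90, 98) = 2, gcd(91, 98) = 7, gcd(92, 98) = 2, gcd(94, 98) = 2, gcd(96, 98) = 2.
All other a ∈ {1, ..., 97} have gcd(a, 98) = 1 and are units. So the nonzero zero-divisors are exactly the 55 values of a appearing in this scan.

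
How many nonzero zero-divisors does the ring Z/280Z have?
In Z/280Z each nonzero element is either a unit (gcd with 280 is 1) or a zero-divisor (gcd > 1). The number of units is φ(280): factorise 280 = 2^3 · 5 · 7, so φ(280) = (2^3 − 2^2) · (5 − 1) · (7 − 1) = 4 · 4 · 6 = 96. The nonzero elements number 280 − 1 = 279. Hence the nonzero zero-divisors number 279 − 96 = 183.

Final answer: Z/280Z has 183 nonzero zero-divisors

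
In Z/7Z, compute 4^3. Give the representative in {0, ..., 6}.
Use repeated squaring. Binary(3) = 11. Walk through the bits of the exponent 3 left-to-right: at each bit after the leading one, square the running value, then multiply by 4 if the bit is 1 (always reducing mod 7):
  bit 1 = 1 (leading): start with 4.
  bit 2 = 1: square 4^2 = 16 ≡ 2; bit is 1, so multiply 2·4 = 8 ≡ 1 (mod 7).
Final value: 4^3 ≡ 1 (mod 7).

Final answer: 1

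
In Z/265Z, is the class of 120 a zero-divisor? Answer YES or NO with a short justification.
gcd(120, 265) = 5 > 1, so 120 is not a unit in Z/265Z. In Z/nZ every nonzero non-unit is a zero-divisor: explicitly, take b = 265/gcd = 53 ≠ 0 (mod 265); then 120·53 = 6360 = 24·265, i.e. 120·53 ≡ 0 (mod 265). So 120 is a zero-divisor.

Final answer: YES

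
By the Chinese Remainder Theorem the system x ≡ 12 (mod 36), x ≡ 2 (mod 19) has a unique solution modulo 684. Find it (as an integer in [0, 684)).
x ≡ 192 (mod 684); the representative in [0, 684) is 192

The moduli 36, 19 are pairwise coprime, so by the CRT there is a unique solution mod 36·19 = 684.
Solve by successive substitution. Start with x ≡ 12 (mod 36).
  Combine with x ≡ 2 (mod 19): write x = 12 + 36·t and require 12 + 36·t ≡ 2 (mod 19), i.e. 36·t ≡ 2 − 12 ≡ 9 (mod 19). Since 36^(−1) ≡ 9 (mod 19) (36 ≡ 17 (mod 19)), t ≡ 9·9 ≡ 5 (mod 19). So x ≡ 12 + 36·5 = 192 (mod 684).
Unique solution in [0, 684): x = 192.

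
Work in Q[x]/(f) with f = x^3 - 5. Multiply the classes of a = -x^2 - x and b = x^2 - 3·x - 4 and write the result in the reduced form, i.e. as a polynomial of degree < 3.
a · b ≡ 7·x^2 - x + 10 (mod f(x))

First multiply in Q[x] without reducing: a · b = -x^4 + 2·x^3 + 7·x^2 + 4·x. Now divide by f(x) = x^3 - 5, eliminating the leading term at each step:
  leading term -x^4: subtract (-x)·f(x) = -x^4 + 5·x, leaving 2·x^3 + 7·x^2 - x
  leading term 2·x^3: subtract (2)·f(x) = 2·x^3 - 10, leaving 7·x^2 - x + 10
The degree is now < 3, so this is the remainder. Hence a · b ≡ 7·x^2 - x + 10 in Q[x]/(f).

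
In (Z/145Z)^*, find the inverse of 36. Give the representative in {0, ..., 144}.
36^(−1) ≡ 141 (mod 145)

Apply the extended Euclidean algorithm to (145, 36), tracking rows (r, s, t) with s·145 + t·36 = r. Each division r_prev = q·r_cur + r_new produces the new row as (previous row) − q·(current row):
  row A: (145, 1, 0)   [1·145 + 0·36 = 145]
  row B: (36, 0, 1)   [0·145 + 1·36 = 36]
  145 = 4·36 + 1   → row C = row A − 4·row B = (1, 1, −4)   [check: 1·145 − 4·36 = 1]
  36 = 36·1 + 0   → remainder 0, stop. gcd = 1 (last nonzero row C).
The gcd is 1, so 36 is invertible mod 145. The last nonzero row gives 1·145 − 4·36 = 1, so t = −4. So 36^(−1) ≡ −4 ≡ 141 (mod 145). Verify: 36 · 141 = 5076 ≡ 1 (mod 145). ✓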